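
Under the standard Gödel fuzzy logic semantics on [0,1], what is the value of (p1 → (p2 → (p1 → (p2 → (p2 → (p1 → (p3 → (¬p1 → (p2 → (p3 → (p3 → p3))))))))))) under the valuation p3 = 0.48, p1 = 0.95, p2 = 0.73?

1.00

¬p1: Gödel ¬ of 0.95 = 0 (operand ≠ 0)
(p3 → p3): 0.48 ≤ 0.48, so result = 1
(p3 → (p3 → p3)): 0.48 ≤ 1, so result = 1
(p2 → (p3 → (p3 → p3))): 0.73 ≤ 1, so result = 1
(¬p1 → (p2 → (p3 → (p3 → p3)))): 0 ≤ 1, so result = 1
(p3 → (¬p1 → (p2 → (p3 → (p3 → p3))))): 0.48 ≤ 1, so result = 1
(p1 → (p3 → (¬p1 → (p2 → (p3 → (p3 → p3)))))): 0.95 ≤ 1, so result = 1
(p2 → (p1 → (p3 → (¬p1 → (p2 → (p3 → (p3 → p3))))))): 0.73 ≤ 1, so result = 1
(p2 → (p2 → (p1 → (p3 → (¬p1 → (p2 → (p3 → (p3 → p3)))))))): 0.73 ≤ 1, so result = 1
(p1 → (p2 → (p2 → (p1 → (p3 → (¬p1 → (p2 → (p3 → (p3 → p3))))))))): 0.95 ≤ 1, so result = 1
(p2 → (p1 → (p2 → (p2 → (p1 → (p3 → (¬p1 → (p2 → (p3 → (p3 → p3)))))))))): 0.73 ≤ 1, so result = 1
(p1 → (p2 → (p1 → (p2 → (p2 → (p1 → (p3 → (¬p1 → (p2 → (p3 → (p3 → p3))))))))))): 0.95 ≤ 1, so result = 1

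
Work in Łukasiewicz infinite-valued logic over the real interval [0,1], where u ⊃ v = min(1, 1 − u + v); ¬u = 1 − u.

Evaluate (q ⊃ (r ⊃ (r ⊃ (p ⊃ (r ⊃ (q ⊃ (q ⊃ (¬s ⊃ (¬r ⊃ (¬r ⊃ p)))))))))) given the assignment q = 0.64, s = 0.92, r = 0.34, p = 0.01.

¬s: Łukasiewicz ¬ gives 1 − 0.92 = 0.08
¬r: Łukasiewicz ¬ gives 1 − 0.34 = 0.66
¬r: Łukasiewicz ¬ gives 1 − 0.34 = 0.66
(¬r ⊃ p): min(1, 1 − 0.66 + 0.01) = 0.35
(¬r ⊃ (¬r ⊃ p)): min(1, 1 − 0.66 + 0.35) = 0.69
(¬s ⊃ (¬r ⊃ (¬r ⊃ p))): min(1, 1 − 0.08 + 0.69) = 1
(q ⊃ (¬s ⊃ (¬r ⊃ (¬r ⊃ p)))): min(1, 1 − 0.64 + 1) = 1
(q ⊃ (q ⊃ (¬s ⊃ (¬r ⊃ (¬r ⊃ p))))): min(1, 1 − 0.64 + 1) = 1
(r ⊃ (q ⊃ (q ⊃ (¬s ⊃ (¬r ⊃ (¬r ⊃ p)))))): min(1, 1 − 0.34 + 1) = 1
(p ⊃ (r ⊃ (q ⊃ (q ⊃ (¬s ⊃ (¬r ⊃ (¬r ⊃ p))))))): min(1, 1 − 0.01 + 1) = 1
(r ⊃ (p ⊃ (r ⊃ (q ⊃ (q ⊃ (¬s ⊃ (¬r ⊃ (¬r ⊃ p)))))))): min(1, 1 − 0.34 + 1) = 1
(r ⊃ (r ⊃ (p ⊃ (r ⊃ (q ⊃ (q ⊃ (¬s ⊃ (¬r ⊃ (¬r ⊃ p))))))))): min(1, 1 − 0.34 + 1) = 1
(q ⊃ (r ⊃ (r ⊃ (p ⊃ (r ⊃ (q ⊃ (q ⊃ (¬s ⊃ (¬r ⊃ (¬r ⊃ p)))))))))): min(1, 1 − 0.64 + 1) = 1

1.00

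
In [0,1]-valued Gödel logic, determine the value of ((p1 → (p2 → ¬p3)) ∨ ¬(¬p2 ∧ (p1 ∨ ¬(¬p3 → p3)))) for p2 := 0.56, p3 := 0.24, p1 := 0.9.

¬p3: Gödel ¬ of 0.24 = 0 (operand ≠ 0)
(p2 → ¬p3): 0.56 > 0, so result = 0
(p1 → (p2 → ¬p3)): 0.9 > 0, so result = 0
¬p2: Gödel ¬ of 0.56 = 0 (operand ≠ 0)
¬p3: Gödel ¬ of 0.24 = 0 (operand ≠ 0)
(¬p3 → p3): 0 ≤ 0.24, so result = 1
¬(¬p3 → p3): Gödel ¬ of 1 = 0 (operand ≠ 0)
(p1 ∨ ¬(¬p3 → p3)) = max(0.9, 0) = 0.9
(¬p2 ∧ (p1 ∨ ¬(¬p3 → p3))) = min(0, 0.9) = 0
¬(¬p2 ∧ (p1 ∨ ¬(¬p3 → p3))): Gödel ¬ of 0 = 1 (operand is 0)
((p1 → (p2 → ¬p3)) ∨ ¬(¬p2 ∧ (p1 ∨ ¬(¬p3 → p3)))) = max(0, 1) = 1

1.00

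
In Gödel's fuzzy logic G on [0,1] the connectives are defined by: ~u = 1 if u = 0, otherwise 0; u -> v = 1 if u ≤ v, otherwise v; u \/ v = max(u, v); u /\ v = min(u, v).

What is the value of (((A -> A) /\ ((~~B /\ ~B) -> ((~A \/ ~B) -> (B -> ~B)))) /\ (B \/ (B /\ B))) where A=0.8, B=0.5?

0.50

(A -> A): 0.8 ≤ 0.8, so result = 1
~B: Gödel ¬ of 0.5 = 0 (operand ≠ 0)
~~B: Gödel ¬ of 0 = 1 (operand is 0)
~B: Gödel ¬ of 0.5 = 0 (operand ≠ 0)
(~~B /\ ~B) = min(1, 0) = 0
~A: Gödel ¬ of 0.8 = 0 (operand ≠ 0)
~B: Gödel ¬ of 0.5 = 0 (operand ≠ 0)
(~A \/ ~B) = max(0, 0) = 0
~B: Gödel ¬ of 0.5 = 0 (operand ≠ 0)
(B -> ~B): 0.5 > 0, so result = 0
((~A \/ ~B) -> (B -> ~B)): 0 ≤ 0, so result = 1
((~~B /\ ~B) -> ((~A \/ ~B) -> (B -> ~B))): 0 ≤ 1, so result = 1
((A -> A) /\ ((~~B /\ ~B) -> ((~A \/ ~B) -> (B -> ~B)))) = min(1, 1) = 1
(B /\ B) = min(0.5, 0.5) = 0.5
(B \/ (B /\ B)) = max(0.5, 0.5) = 0.5
(((A -> A) /\ ((~~B /\ ~B) -> ((~A \/ ~B) -> (B -> ~B)))) /\ (B \/ (B /\ B))) = min(1, 0.5) = 0.5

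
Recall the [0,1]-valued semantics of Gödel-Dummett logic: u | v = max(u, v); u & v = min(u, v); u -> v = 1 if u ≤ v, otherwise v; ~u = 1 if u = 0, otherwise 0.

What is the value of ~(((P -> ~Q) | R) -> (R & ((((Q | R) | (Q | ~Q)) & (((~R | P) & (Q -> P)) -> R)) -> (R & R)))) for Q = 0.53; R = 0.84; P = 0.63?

~Q: Gödel ¬ of 0.53 = 0 (operand ≠ 0)
(P -> ~Q): 0.63 > 0, so result = 0
((P -> ~Q) | R) = max(0, 0.84) = 0.84
(Q | R) = max(0.53, 0.84) = 0.84
~Q: Gödel ¬ of 0.53 = 0 (operand ≠ 0)
(Q | ~Q) = max(0.53, 0) = 0.53
((Q | R) | (Q | ~Q)) = max(0.84, 0.53) = 0.84
~R: Gödel ¬ of 0.84 = 0 (operand ≠ 0)
(~R | P) = max(0, 0.63) = 0.63
(Q -> P): 0.53 ≤ 0.63, so result = 1
((~R | P) & (Q -> P)) = min(0.63, 1) = 0.63
(((~R | P) & (Q -> P)) -> R): 0.63 ≤ 0.84, so result = 1
(((Q | R) | (Q | ~Q)) & (((~R | P) & (Q -> P)) -> R)) = min(0.84, 1) = 0.84
(R & R) = min(0.84, 0.84) = 0.84
((((Q | R) | (Q | ~Q)) & (((~R | P) & (Q -> P)) -> R)) -> (R & R)): 0.84 ≤ 0.84, so result = 1
(R & ((((Q | R) | (Q | ~Q)) & (((~R | P) & (Q -> P)) -> R)) -> (R & R))) = min(0.84, 1) = 0.84
(((P -> ~Q) | R) -> (R & ((((Q | R) | (Q | ~Q)) & (((~R | P) & (Q -> P)) -> R)) -> (R & R)))): 0.84 ≤ 0.84, so result = 1
~(((P -> ~Q) | R) -> (R & ((((Q | R) | (Q | ~Q)) & (((~R | P) & (Q -> P)) -> R)) -> (R & R)))): Gödel ¬ of 1 = 0 (operand ≠ 0)

0.00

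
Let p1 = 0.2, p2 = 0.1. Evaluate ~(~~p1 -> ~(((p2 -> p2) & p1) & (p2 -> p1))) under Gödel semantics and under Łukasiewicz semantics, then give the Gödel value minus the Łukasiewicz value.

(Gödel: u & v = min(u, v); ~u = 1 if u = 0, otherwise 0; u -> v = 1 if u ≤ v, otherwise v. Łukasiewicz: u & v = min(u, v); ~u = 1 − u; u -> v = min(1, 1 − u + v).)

1.00

Gödel evaluation:
  ~p1: Gödel ¬ of 0.2 = 0 (operand ≠ 0)
  ~~p1: Gödel ¬ of 0 = 1 (operand is 0)
  (p2 -> p2): 0.1 ≤ 0.1, so result = 1
  ((p2 -> p2) & p1) = min(1, 0.2) = 0.2
  (p2 -> p1): 0.1 ≤ 0.2, so result = 1
  (((p2 -> p2) & p1) & (p2 -> p1)) = min(0.2, 1) = 0.2
  ~(((p2 -> p2) & p1) & (p2 -> p1)): Gödel ¬ of 0.2 = 0 (operand ≠ 0)
  (~~p1 -> ~(((p2 -> p2) & p1) & (p2 -> p1))): 1 > 0, so result = 0
  ~(~~p1 -> ~(((p2 -> p2) & p1) & (p2 -> p1))): Gödel ¬ of 0 = 1 (operand is 0)
  Gödel value = 1
Łukasiewicz evaluation:
  ~p1: Łukasiewicz ¬ gives 1 − 0.2 = 0.8
  ~~p1: Łukasiewicz ¬ gives 1 − 0.8 = 0.2
  (p2 -> p2): min(1, 1 − 0.1 + 0.1) = 1
  ((p2 -> p2) & p1) = min(1, 0.2) = 0.2
  (p2 -> p1): min(1, 1 − 0.1 + 0.2) = 1
  (((p2 -> p2) & p1) & (p2 -> p1)) = min(0.2, 1) = 0.2
  ~(((p2 -> p2) & p1) & (p2 -> p1)): Łukasiewicz ¬ gives 1 − 0.2 = 0.8
  (~~p1 -> ~(((p2 -> p2) & p1) & (p2 -> p1))): min(1, 1 − 0.2 + 0.8) = 1
  ~(~~p1 -> ~(((p2 -> p2) & p1) & (p2 -> p1))): Łukasiewicz ¬ gives 1 − 1 = 0
  Łukasiewicz value = 0
Difference: 1 − 0 = 1.00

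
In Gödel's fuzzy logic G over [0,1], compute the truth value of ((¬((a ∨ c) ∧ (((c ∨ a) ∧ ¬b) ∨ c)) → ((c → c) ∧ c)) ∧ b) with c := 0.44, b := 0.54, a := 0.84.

0.54

(a ∨ c) = max(0.84, 0.44) = 0.84
(c ∨ a) = max(0.44, 0.84) = 0.84
¬b: Gödel ¬ of 0.54 = 0 (operand ≠ 0)
((c ∨ a) ∧ ¬b) = min(0.84, 0) = 0
(((c ∨ a) ∧ ¬b) ∨ c) = max(0, 0.44) = 0.44
((a ∨ c) ∧ (((c ∨ a) ∧ ¬b) ∨ c)) = min(0.84, 0.44) = 0.44
¬((a ∨ c) ∧ (((c ∨ a) ∧ ¬b) ∨ c)): Gödel ¬ of 0.44 = 0 (operand ≠ 0)
(c → c): 0.44 ≤ 0.44, so result = 1
((c → c) ∧ c) = min(1, 0.44) = 0.44
(¬((a ∨ c) ∧ (((c ∨ a) ∧ ¬b) ∨ c)) → ((c → c) ∧ c)): 0 ≤ 0.44, so result = 1
((¬((a ∨ c) ∧ (((c ∨ a) ∧ ¬b) ∨ c)) → ((c → c) ∧ c)) ∧ b) = min(1, 0.54) = 0.54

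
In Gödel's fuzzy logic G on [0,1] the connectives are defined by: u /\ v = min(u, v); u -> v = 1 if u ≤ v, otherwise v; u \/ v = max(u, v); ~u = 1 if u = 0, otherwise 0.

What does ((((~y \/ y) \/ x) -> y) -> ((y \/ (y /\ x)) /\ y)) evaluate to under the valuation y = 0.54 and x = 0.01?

0.54

~y: Gödel ¬ of 0.54 = 0 (operand ≠ 0)
(~y \/ y) = max(0, 0.54) = 0.54
((~y \/ y) \/ x) = max(0.54, 0.01) = 0.54
(((~y \/ y) \/ x) -> y): 0.54 ≤ 0.54, so result = 1
(y /\ x) = min(0.54, 0.01) = 0.01
(y \/ (y /\ x)) = max(0.54, 0.01) = 0.54
((y \/ (y /\ x)) /\ y) = min(0.54, 0.54) = 0.54
((((~y \/ y) \/ x) -> y) -> ((y \/ (y /\ x)) /\ y)): 1 > 0.54, so result = 0.54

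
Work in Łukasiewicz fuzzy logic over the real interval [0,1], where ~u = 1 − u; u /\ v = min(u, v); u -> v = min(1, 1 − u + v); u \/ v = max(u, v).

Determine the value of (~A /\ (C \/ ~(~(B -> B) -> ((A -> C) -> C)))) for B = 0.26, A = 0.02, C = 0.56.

~A: Łukasiewicz ¬ gives 1 − 0.02 = 0.98
(B -> B): min(1, 1 − 0.26 + 0.26) = 1
~(B -> B): Łukasiewicz ¬ gives 1 − 1 = 0
(A -> C): min(1, 1 − 0.02 + 0.56) = 1
((A -> C) -> C): min(1, 1 − 1 + 0.56) = 0.56
(~(B -> B) -> ((A -> C) -> C)): min(1, 1 − 0 + 0.56) = 1
~(~(B -> B) -> ((A -> C) -> C)): Łukasiewicz ¬ gives 1 − 1 = 0
(C \/ ~(~(B -> B) -> ((A -> C) -> C))) = max(0.56, 0) = 0.56
(~A /\ (C \/ ~(~(B -> B) -> ((A -> C) -> C)))) = min(0.98, 0.56) = 0.56

0.56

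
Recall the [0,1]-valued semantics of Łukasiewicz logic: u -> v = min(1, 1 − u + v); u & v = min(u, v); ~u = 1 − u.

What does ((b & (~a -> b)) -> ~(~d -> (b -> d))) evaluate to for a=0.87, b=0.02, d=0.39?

~a: Łukasiewicz ¬ gives 1 − 0.87 = 0.13
(~a -> b): min(1, 1 − 0.13 + 0.02) = 0.89
(b & (~a -> b)) = min(0.02, 0.89) = 0.02
~d: Łukasiewicz ¬ gives 1 − 0.39 = 0.61
(b -> d): min(1, 1 − 0.02 + 0.39) = 1
(~d -> (b -> d)): min(1, 1 − 0.61 + 1) = 1
~(~d -> (b -> d)): Łukasiewicz ¬ gives 1 − 1 = 0
((b & (~a -> b)) -> ~(~d -> (b -> d))): min(1, 1 − 0.02 + 0) = 0.98

0.98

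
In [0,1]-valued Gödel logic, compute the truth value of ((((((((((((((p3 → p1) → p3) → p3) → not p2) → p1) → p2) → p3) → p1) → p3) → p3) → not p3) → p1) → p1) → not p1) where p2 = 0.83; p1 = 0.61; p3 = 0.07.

(p3 → p1): 0.07 ≤ 0.61, so result = 1
((p3 → p1) → p3): 1 > 0.07, so result = 0.07
(((p3 → p1) → p3) → p3): 0.07 ≤ 0.07, so result = 1
not p2: Gödel ¬ of 0.83 = 0 (operand ≠ 0)
((((p3 → p1) → p3) → p3) → not p2): 1 > 0, so result = 0
(((((p3 → p1) → p3) → p3) → not p2) → p1): 0 ≤ 0.61, so result = 1
((((((p3 → p1) → p3) → p3) → not p2) → p1) → p2): 1 > 0.83, so result = 0.83
(((((((p3 → p1) → p3) → p3) → not p2) → p1) → p2) → p3): 0.83 > 0.07, so result = 0.07
((((((((p3 → p1) → p3) → p3) → not p2) → p1) → p2) → p3) → p1): 0.07 ≤ 0.61, so result = 1
(((((((((p3 → p1) → p3) → p3) → not p2) → p1) → p2) → p3) → p1) → p3): 1 > 0.07, so result = 0.07
((((((((((p3 → p1) → p3) → p3) → not p2) → p1) → p2) → p3) → p1) → p3) → p3): 0.07 ≤ 0.07, so result = 1
not p3: Gödel ¬ of 0.07 = 0 (operand ≠ 0)
(((((((((((p3 → p1) → p3) → p3) → not p2) → p1) → p2) → p3) → p1) → p3) → p3) → not p3): 1 > 0, so result = 0
((((((((((((p3 → p1) → p3) → p3) → not p2) → p1) → p2) → p3) → p1) → p3) → p3) → not p3) → p1): 0 ≤ 0.61, so result = 1
(((((((((((((p3 → p1) → p3) → p3) → not p2) → p1) → p2) → p3) → p1) → p3) → p3) → not p3) → p1) → p1): 1 > 0.61, so result = 0.61
not p1: Gödel ¬ of 0.61 = 0 (operand ≠ 0)
((((((((((((((p3 → p1) → p3) → p3) → not p2) → p1) → p2) → p3) → p1) → p3) → p3) → not p3) → p1) → p1) → not p1): 0.61 > 0, so result = 0

0.00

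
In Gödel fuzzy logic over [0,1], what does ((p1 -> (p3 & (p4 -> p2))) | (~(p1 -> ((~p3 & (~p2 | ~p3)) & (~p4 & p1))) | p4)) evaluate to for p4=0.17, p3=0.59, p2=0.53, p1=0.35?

1.00

(p4 -> p2): 0.17 ≤ 0.53, so result = 1
(p3 & (p4 -> p2)) = min(0.59, 1) = 0.59
(p1 -> (p3 & (p4 -> p2))): 0.35 ≤ 0.59, so result = 1
~p3: Gödel ¬ of 0.59 = 0 (operand ≠ 0)
~p2: Gödel ¬ of 0.53 = 0 (operand ≠ 0)
~p3: Gödel ¬ of 0.59 = 0 (operand ≠ 0)
(~p2 | ~p3) = max(0, 0) = 0
(~p3 & (~p2 | ~p3)) = min(0, 0) = 0
~p4: Gödel ¬ of 0.17 = 0 (operand ≠ 0)
(~p4 & p1) = min(0, 0.35) = 0
((~p3 & (~p2 | ~p3)) & (~p4 & p1)) = min(0, 0) = 0
(p1 -> ((~p3 & (~p2 | ~p3)) & (~p4 & p1))): 0.35 > 0, so result = 0
~(p1 -> ((~p3 & (~p2 | ~p3)) & (~p4 & p1))): Gödel ¬ of 0 = 1 (operand is 0)
(~(p1 -> ((~p3 & (~p2 | ~p3)) & (~p4 & p1))) | p4) = max(1, 0.17) = 1
((p1 -> (p3 & (p4 -> p2))) | (~(p1 -> ((~p3 & (~p2 | ~p3)) & (~p4 & p1))) | p4)) = max(1, 1) = 1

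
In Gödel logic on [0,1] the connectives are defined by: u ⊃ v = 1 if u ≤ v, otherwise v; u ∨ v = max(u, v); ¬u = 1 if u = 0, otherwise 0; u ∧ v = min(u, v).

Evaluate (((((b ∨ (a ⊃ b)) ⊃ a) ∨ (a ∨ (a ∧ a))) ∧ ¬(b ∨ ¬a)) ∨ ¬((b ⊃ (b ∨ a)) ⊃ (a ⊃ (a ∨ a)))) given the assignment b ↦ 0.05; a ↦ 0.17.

0.00

(a ⊃ b): 0.17 > 0.05, so result = 0.05
(b ∨ (a ⊃ b)) = max(0.05, 0.05) = 0.05
((b ∨ (a ⊃ b)) ⊃ a): 0.05 ≤ 0.17, so result = 1
(a ∧ a) = min(0.17, 0.17) = 0.17
(a ∨ (a ∧ a)) = max(0.17, 0.17) = 0.17
(((b ∨ (a ⊃ b)) ⊃ a) ∨ (a ∨ (a ∧ a))) = max(1, 0.17) = 1
¬a: Gödel ¬ of 0.17 = 0 (operand ≠ 0)
(b ∨ ¬a) = max(0.05, 0) = 0.05
¬(b ∨ ¬a): Gödel ¬ of 0.05 = 0 (operand ≠ 0)
((((b ∨ (a ⊃ b)) ⊃ a) ∨ (a ∨ (a ∧ a))) ∧ ¬(b ∨ ¬a)) = min(1, 0) = 0
(b ∨ a) = max(0.05, 0.17) = 0.17
(b ⊃ (b ∨ a)): 0.05 ≤ 0.17, so result = 1
(a ∨ a) = max(0.17, 0.17) = 0.17
(a ⊃ (a ∨ a)): 0.17 ≤ 0.17, so result = 1
((b ⊃ (b ∨ a)) ⊃ (a ⊃ (a ∨ a))): 1 ≤ 1, so result = 1
¬((b ⊃ (b ∨ a)) ⊃ (a ⊃ (a ∨ a))): Gödel ¬ of 1 = 0 (operand ≠ 0)
(((((b ∨ (a ⊃ b)) ⊃ a) ∨ (a ∨ (a ∧ a))) ∧ ¬(b ∨ ¬a)) ∨ ¬((b ⊃ (b ∨ a)) ⊃ (a ⊃ (a ∨ a)))) = max(0, 0) = 0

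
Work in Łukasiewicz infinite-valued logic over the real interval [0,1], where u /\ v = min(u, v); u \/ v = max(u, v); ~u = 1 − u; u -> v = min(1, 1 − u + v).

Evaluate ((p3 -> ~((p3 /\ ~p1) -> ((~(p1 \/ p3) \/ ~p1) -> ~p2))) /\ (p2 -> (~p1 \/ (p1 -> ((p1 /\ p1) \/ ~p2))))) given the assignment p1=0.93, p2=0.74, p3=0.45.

0.55

~p1: Łukasiewicz ¬ gives 1 − 0.93 = 0.07
(p3 /\ ~p1) = min(0.45, 0.07) = 0.07
(p1 \/ p3) = max(0.93, 0.45) = 0.93
~(p1 \/ p3): Łukasiewicz ¬ gives 1 − 0.93 = 0.07
~p1: Łukasiewicz ¬ gives 1 − 0.93 = 0.07
(~(p1 \/ p3) \/ ~p1) = max(0.07, 0.07) = 0.07
~p2: Łukasiewicz ¬ gives 1 − 0.74 = 0.26
((~(p1 \/ p3) \/ ~p1) -> ~p2): min(1, 1 − 0.07 + 0.26) = 1
((p3 /\ ~p1) -> ((~(p1 \/ p3) \/ ~p1) -> ~p2)): min(1, 1 − 0.07 + 1) = 1
~((p3 /\ ~p1) -> ((~(p1 \/ p3) \/ ~p1) -> ~p2)): Łukasiewicz ¬ gives 1 − 1 = 0
(p3 -> ~((p3 /\ ~p1) -> ((~(p1 \/ p3) \/ ~p1) -> ~p2))): min(1, 1 − 0.45 + 0) = 0.55
~p1: Łukasiewicz ¬ gives 1 − 0.93 = 0.07
(p1 /\ p1) = min(0.93, 0.93) = 0.93
~p2: Łukasiewicz ¬ gives 1 − 0.74 = 0.26
((p1 /\ p1) \/ ~p2) = max(0.93, 0.26) = 0.93
(p1 -> ((p1 /\ p1) \/ ~p2)): min(1, 1 − 0.93 + 0.93) = 1
(~p1 \/ (p1 -> ((p1 /\ p1) \/ ~p2))) = max(0.07, 1) = 1
(p2 -> (~p1 \/ (p1 -> ((p1 /\ p1) \/ ~p2)))): min(1, 1 − 0.74 + 1) = 1
((p3 -> ~((p3 /\ ~p1) -> ((~(p1 \/ p3) \/ ~p1) -> ~p2))) /\ (p2 -> (~p1 \/ (p1 -> ((p1 /\ p1) \/ ~p2))))) = min(0.55, 1) = 0.55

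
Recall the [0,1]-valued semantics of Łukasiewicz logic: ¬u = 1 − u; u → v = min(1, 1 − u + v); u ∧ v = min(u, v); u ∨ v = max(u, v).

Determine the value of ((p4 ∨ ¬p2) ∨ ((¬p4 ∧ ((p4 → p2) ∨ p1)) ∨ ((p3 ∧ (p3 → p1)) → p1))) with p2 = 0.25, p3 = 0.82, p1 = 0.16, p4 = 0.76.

0.82

¬p2: Łukasiewicz ¬ gives 1 − 0.25 = 0.75
(p4 ∨ ¬p2) = max(0.76, 0.75) = 0.76
¬p4: Łukasiewicz ¬ gives 1 − 0.76 = 0.24
(p4 → p2): min(1, 1 − 0.76 + 0.25) = 0.49
((p4 → p2) ∨ p1) = max(0.49, 0.16) = 0.49
(¬p4 ∧ ((p4 → p2) ∨ p1)) = min(0.24, 0.49) = 0.24
(p3 → p1): min(1, 1 − 0.82 + 0.16) = 0.34
(p3 ∧ (p3 → p1)) = min(0.82, 0.34) = 0.34
((p3 ∧ (p3 → p1)) → p1): min(1, 1 − 0.34 + 0.16) = 0.82
((¬p4 ∧ ((p4 → p2) ∨ p1)) ∨ ((p3 ∧ (p3 → p1)) → p1)) = max(0.24, 0.82) = 0.82
((p4 ∨ ¬p2) ∨ ((¬p4 ∧ ((p4 → p2) ∨ p1)) ∨ ((p3 ∧ (p3 → p1)) → p1))) = max(0.76, 0.82) = 0.82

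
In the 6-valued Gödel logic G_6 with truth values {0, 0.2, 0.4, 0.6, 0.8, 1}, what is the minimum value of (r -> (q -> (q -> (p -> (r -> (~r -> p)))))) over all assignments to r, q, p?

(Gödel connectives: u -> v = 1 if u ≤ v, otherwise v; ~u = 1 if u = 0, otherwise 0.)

Every assignment gives 1. For instance at r = 0, q = 0, p = 0:
  ~r: Gödel ¬ of 0 = 1 (operand is 0)
  (~r -> p): 1 > 0, so result = 0
  (r -> (~r -> p)): 0 ≤ 0, so result = 1
  (p -> (r -> (~r -> p))): 0 ≤ 1, so result = 1
  (q -> (p -> (r -> (~r -> p)))): 0 ≤ 1, so result = 1
  (q -> (q -> (p -> (r -> (~r -> p))))): 0 ≤ 1, so result = 1
  (r -> (q -> (q -> (p -> (r -> (~r -> p)))))): 0 ≤ 1, so result = 1
All 216 assignments give value 1 — the formula is a G_6-tautology.

1.00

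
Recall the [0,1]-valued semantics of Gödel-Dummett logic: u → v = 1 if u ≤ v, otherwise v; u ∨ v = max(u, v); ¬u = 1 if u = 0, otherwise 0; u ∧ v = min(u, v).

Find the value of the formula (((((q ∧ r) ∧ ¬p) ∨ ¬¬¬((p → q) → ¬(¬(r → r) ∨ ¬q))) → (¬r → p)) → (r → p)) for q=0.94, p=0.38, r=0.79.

0.38

(q ∧ r) = min(0.94, 0.79) = 0.79
¬p: Gödel ¬ of 0.38 = 0 (operand ≠ 0)
((q ∧ r) ∧ ¬p) = min(0.79, 0) = 0
(p → q): 0.38 ≤ 0.94, so result = 1
(r → r): 0.79 ≤ 0.79, so result = 1
¬(r → r): Gödel ¬ of 1 = 0 (operand ≠ 0)
¬q: Gödel ¬ of 0.94 = 0 (operand ≠ 0)
(¬(r → r) ∨ ¬q) = max(0, 0) = 0
¬(¬(r → r) ∨ ¬q): Gödel ¬ of 0 = 1 (operand is 0)
((p → q) → ¬(¬(r → r) ∨ ¬q)): 1 ≤ 1, so result = 1
¬((p → q) → ¬(¬(r → r) ∨ ¬q)): Gödel ¬ of 1 = 0 (operand ≠ 0)
¬¬((p → q) → ¬(¬(r → r) ∨ ¬q)): Gödel ¬ of 0 = 1 (operand is 0)
¬¬¬((p → q) → ¬(¬(r → r) ∨ ¬q)): Gödel ¬ of 1 = 0 (operand ≠ 0)
(((q ∧ r) ∧ ¬p) ∨ ¬¬¬((p → q) → ¬(¬(r → r) ∨ ¬q))) = max(0, 0) = 0
¬r: Gödel ¬ of 0.79 = 0 (operand ≠ 0)
(¬r → p): 0 ≤ 0.38, so result = 1
((((q ∧ r) ∧ ¬p) ∨ ¬¬¬((p → q) → ¬(¬(r → r) ∨ ¬q))) → (¬r → p)): 0 ≤ 1, so result = 1
(r → p): 0.79 > 0.38, so result = 0.38
(((((q ∧ r) ∧ ¬p) ∨ ¬¬¬((p → q) → ¬(¬(r → r) ∨ ¬q))) → (¬r → p)) → (r → p)): 1 > 0.38, so result = 0.38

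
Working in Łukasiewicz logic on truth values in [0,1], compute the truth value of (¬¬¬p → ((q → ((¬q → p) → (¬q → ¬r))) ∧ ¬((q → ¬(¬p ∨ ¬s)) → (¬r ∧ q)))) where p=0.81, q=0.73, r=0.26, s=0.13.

0.81

¬p: Łukasiewicz ¬ gives 1 − 0.81 = 0.19
¬¬p: Łukasiewicz ¬ gives 1 − 0.19 = 0.81
¬¬¬p: Łukasiewicz ¬ gives 1 − 0.81 = 0.19
¬q: Łukasiewicz ¬ gives 1 − 0.73 = 0.27
(¬q → p): min(1, 1 − 0.27 + 0.81) = 1
¬q: Łukasiewicz ¬ gives 1 − 0.73 = 0.27
¬r: Łukasiewicz ¬ gives 1 − 0.26 = 0.74
(¬q → ¬r): min(1, 1 − 0.27 + 0.74) = 1
((¬q → p) → (¬q → ¬r)): min(1, 1 − 1 + 1) = 1
(q → ((¬q → p) → (¬q → ¬r))): min(1, 1 − 0.73 + 1) = 1
¬p: Łukasiewicz ¬ gives 1 − 0.81 = 0.19
¬s: Łukasiewicz ¬ gives 1 − 0.13 = 0.87
(¬p ∨ ¬s) = max(0.19, 0.87) = 0.87
¬(¬p ∨ ¬s): Łukasiewicz ¬ gives 1 − 0.87 = 0.13
(q → ¬(¬p ∨ ¬s)): min(1, 1 − 0.73 + 0.13) = 0.4
¬r: Łukasiewicz ¬ gives 1 − 0.26 = 0.74
(¬r ∧ q) = min(0.74, 0.73) = 0.73
((q → ¬(¬p ∨ ¬s)) → (¬r ∧ q)): min(1, 1 − 0.4 + 0.73) = 1
¬((q → ¬(¬p ∨ ¬s)) → (¬r ∧ q)): Łukasiewicz ¬ gives 1 − 1 = 0
((q → ((¬q → p) → (¬q → ¬r))) ∧ ¬((q → ¬(¬p ∨ ¬s)) → (¬r ∧ q))) = min(1, 0) = 0
(¬¬¬p → ((q → ((¬q → p) → (¬q → ¬r))) ∧ ¬((q → ¬(¬p ∨ ¬s)) → (¬r ∧ q)))): min(1, 1 − 0.19 + 0) = 0.81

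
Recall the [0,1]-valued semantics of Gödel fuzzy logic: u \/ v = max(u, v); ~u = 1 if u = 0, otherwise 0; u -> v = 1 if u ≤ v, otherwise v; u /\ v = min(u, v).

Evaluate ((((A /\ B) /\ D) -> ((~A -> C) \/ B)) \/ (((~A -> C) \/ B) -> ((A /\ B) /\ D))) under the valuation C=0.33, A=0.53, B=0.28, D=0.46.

(A /\ B) = min(0.53, 0.28) = 0.28
((A /\ B) /\ D) = min(0.28, 0.46) = 0.28
~A: Gödel ¬ of 0.53 = 0 (operand ≠ 0)
(~A -> C): 0 ≤ 0.33, so result = 1
((~A -> C) \/ B) = max(1, 0.28) = 1
(((A /\ B) /\ D) -> ((~A -> C) \/ B)): 0.28 ≤ 1, so result = 1
~A: Gödel ¬ of 0.53 = 0 (operand ≠ 0)
(~A -> C): 0 ≤ 0.33, so result = 1
((~A -> C) \/ B) = max(1, 0.28) = 1
(A /\ B) = min(0.53, 0.28) = 0.28
((A /\ B) /\ D) = min(0.28, 0.46) = 0.28
(((~A -> C) \/ B) -> ((A /\ B) /\ D)): 1 > 0.28, so result = 0.28
((((A /\ B) /\ D) -> ((~A -> C) \/ B)) \/ (((~A -> C) \/ B) -> ((A /\ B) /\ D))) = max(1, 0.28) = 1

1.00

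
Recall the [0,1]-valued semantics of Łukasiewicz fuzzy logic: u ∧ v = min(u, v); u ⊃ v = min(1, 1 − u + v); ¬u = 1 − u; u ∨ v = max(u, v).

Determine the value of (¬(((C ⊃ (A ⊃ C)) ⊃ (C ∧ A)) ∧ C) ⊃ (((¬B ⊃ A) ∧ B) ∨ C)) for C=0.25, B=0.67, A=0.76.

0.92

(A ⊃ C): min(1, 1 − 0.76 + 0.25) = 0.49
(C ⊃ (A ⊃ C)): min(1, 1 − 0.25 + 0.49) = 1
(C ∧ A) = min(0.25, 0.76) = 0.25
((C ⊃ (A ⊃ C)) ⊃ (C ∧ A)): min(1, 1 − 1 + 0.25) = 0.25
(((C ⊃ (A ⊃ C)) ⊃ (C ∧ A)) ∧ C) = min(0.25, 0.25) = 0.25
¬(((C ⊃ (A ⊃ C)) ⊃ (C ∧ A)) ∧ C): Łukasiewicz ¬ gives 1 − 0.25 = 0.75
¬B: Łukasiewicz ¬ gives 1 − 0.67 = 0.33
(¬B ⊃ A): min(1, 1 − 0.33 + 0.76) = 1
((¬B ⊃ A) ∧ B) = min(1, 0.67) = 0.67
(((¬B ⊃ A) ∧ B) ∨ C) = max(0.67, 0.25) = 0.67
(¬(((C ⊃ (A ⊃ C)) ⊃ (C ∧ A)) ∧ C) ⊃ (((¬B ⊃ A) ∧ B) ∨ C)): min(1, 1 − 0.75 + 0.67) = 0.92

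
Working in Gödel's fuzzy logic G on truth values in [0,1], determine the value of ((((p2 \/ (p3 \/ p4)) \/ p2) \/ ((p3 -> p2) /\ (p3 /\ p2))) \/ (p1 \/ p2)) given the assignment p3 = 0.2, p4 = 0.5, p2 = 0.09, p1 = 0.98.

0.98

(p3 \/ p4) = max(0.2, 0.5) = 0.5
(p2 \/ (p3 \/ p4)) = max(0.09, 0.5) = 0.5
((p2 \/ (p3 \/ p4)) \/ p2) = max(0.5, 0.09) = 0.5
(p3 -> p2): 0.2 > 0.09, so result = 0.09
(p3 /\ p2) = min(0.2, 0.09) = 0.09
((p3 -> p2) /\ (p3 /\ p2)) = min(0.09, 0.09) = 0.09
(((p2 \/ (p3 \/ p4)) \/ p2) \/ ((p3 -> p2) /\ (p3 /\ p2))) = max(0.5, 0.09) = 0.5
(p1 \/ p2) = max(0.98, 0.09) = 0.98
((((p2 \/ (p3 \/ p4)) \/ p2) \/ ((p3 -> p2) /\ (p3 /\ p2))) \/ (p1 \/ p2)) = max(0.5, 0.98) = 0.98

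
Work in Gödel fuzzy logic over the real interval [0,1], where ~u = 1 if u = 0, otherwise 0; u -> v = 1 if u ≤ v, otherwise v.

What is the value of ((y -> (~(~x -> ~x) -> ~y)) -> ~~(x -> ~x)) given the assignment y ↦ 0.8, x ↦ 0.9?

~x: Gödel ¬ of 0.9 = 0 (operand ≠ 0)
~x: Gödel ¬ of 0.9 = 0 (operand ≠ 0)
(~x -> ~x): 0 ≤ 0, so result = 1
~(~x -> ~x): Gödel ¬ of 1 = 0 (operand ≠ 0)
~y: Gödel ¬ of 0.8 = 0 (operand ≠ 0)
(~(~x -> ~x) -> ~y): 0 ≤ 0, so result = 1
(y -> (~(~x -> ~x) -> ~y)): 0.8 ≤ 1, so result = 1
~x: Gödel ¬ of 0.9 = 0 (operand ≠ 0)
(x -> ~x): 0.9 > 0, so result = 0
~(x -> ~x): Gödel ¬ of 0 = 1 (operand is 0)
~~(x -> ~x): Gödel ¬ of 1 = 0 (operand ≠ 0)
((y -> (~(~x -> ~x) -> ~y)) -> ~~(x -> ~x)): 1 > 0, so result = 0

0.00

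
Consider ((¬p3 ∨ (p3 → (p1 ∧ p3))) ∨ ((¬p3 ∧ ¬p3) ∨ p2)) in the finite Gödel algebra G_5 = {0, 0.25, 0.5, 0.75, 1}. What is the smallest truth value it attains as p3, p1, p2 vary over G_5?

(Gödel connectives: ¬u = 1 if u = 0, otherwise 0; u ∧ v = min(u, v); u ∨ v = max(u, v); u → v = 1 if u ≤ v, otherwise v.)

The minimum is attained at p3 = 0.25, p1 = 0, p2 = 0:
  ¬p3: Gödel ¬ of 0.25 = 0 (operand ≠ 0)
  (p1 ∧ p3) = min(0, 0.25) = 0
  (p3 → (p1 ∧ p3)): 0.25 > 0, so result = 0
  (¬p3 ∨ (p3 → (p1 ∧ p3))) = max(0, 0) = 0
  ¬p3: Gödel ¬ of 0.25 = 0 (operand ≠ 0)
  ¬p3: Gödel ¬ of 0.25 = 0 (operand ≠ 0)
  (¬p3 ∧ ¬p3) = min(0, 0) = 0
  ((¬p3 ∧ ¬p3) ∨ p2) = max(0, 0) = 0
  ((¬p3 ∨ (p3 → (p1 ∧ p3))) ∨ ((¬p3 ∧ ¬p3) ∨ p2)) = max(0, 0) = 0
Checking all 125 assignments confirms none give a value below 0.00.

0.00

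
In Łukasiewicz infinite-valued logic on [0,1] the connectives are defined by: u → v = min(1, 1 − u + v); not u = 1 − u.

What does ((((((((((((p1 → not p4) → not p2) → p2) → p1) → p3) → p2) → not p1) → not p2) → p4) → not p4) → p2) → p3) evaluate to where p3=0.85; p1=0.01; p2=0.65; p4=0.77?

0.85

not p4: Łukasiewicz ¬ gives 1 − 0.77 = 0.23
(p1 → not p4): min(1, 1 − 0.01 + 0.23) = 1
not p2: Łukasiewicz ¬ gives 1 − 0.65 = 0.35
((p1 → not p4) → not p2): min(1, 1 − 1 + 0.35) = 0.35
(((p1 → not p4) → not p2) → p2): min(1, 1 − 0.35 + 0.65) = 1
((((p1 → not p4) → not p2) → p2) → p1): min(1, 1 − 1 + 0.01) = 0.01
(((((p1 → not p4) → not p2) → p2) → p1) → p3): min(1, 1 − 0.01 + 0.85) = 1
((((((p1 → not p4) → not p2) → p2) → p1) → p3) → p2): min(1, 1 − 1 + 0.65) = 0.65
not p1: Łukasiewicz ¬ gives 1 − 0.01 = 0.99
(((((((p1 → not p4) → not p2) → p2) → p1) → p3) → p2) → not p1): min(1, 1 − 0.65 + 0.99) = 1
not p2: Łukasiewicz ¬ gives 1 − 0.65 = 0.35
((((((((p1 → not p4) → not p2) → p2) → p1) → p3) → p2) → not p1) → not p2): min(1, 1 − 1 + 0.35) = 0.35
(((((((((p1 → not p4) → not p2) → p2) → p1) → p3) → p2) → not p1) → not p2) → p4): min(1, 1 − 0.35 + 0.77) = 1
not p4: Łukasiewicz ¬ gives 1 − 0.77 = 0.23
((((((((((p1 → not p4) → not p2) → p2) → p1) → p3) → p2) → not p1) → not p2) → p4) → not p4): min(1, 1 − 1 + 0.23) = 0.23
(((((((((((p1 → not p4) → not p2) → p2) → p1) → p3) → p2) → not p1) → not p2) → p4) → not p4) → p2): min(1, 1 − 0.23 + 0.65) = 1
((((((((((((p1 → not p4) → not p2) → p2) → p1) → p3) → p2) → not p1) → not p2) → p4) → not p4) → p2) → p3): min(1, 1 − 1 + 0.85) = 0.85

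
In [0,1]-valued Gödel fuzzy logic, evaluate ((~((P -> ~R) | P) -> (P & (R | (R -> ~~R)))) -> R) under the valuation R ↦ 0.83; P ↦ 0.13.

~R: Gödel ¬ of 0.83 = 0 (operand ≠ 0)
(P -> ~R): 0.13 > 0, so result = 0
((P -> ~R) | P) = max(0, 0.13) = 0.13
~((P -> ~R) | P): Gödel ¬ of 0.13 = 0 (operand ≠ 0)
~R: Gödel ¬ of 0.83 = 0 (operand ≠ 0)
~~R: Gödel ¬ of 0 = 1 (operand is 0)
(R -> ~~R): 0.83 ≤ 1, so result = 1
(R | (R -> ~~R)) = max(0.83, 1) = 1
(P & (R | (R -> ~~R))) = min(0.13, 1) = 0.13
(~((P -> ~R) | P) -> (P & (R | (R -> ~~R)))): 0 ≤ 0.13, so result = 1
((~((P -> ~R) | P) -> (P & (R | (R -> ~~R)))) -> R): 1 > 0.83, so result = 0.83

0.83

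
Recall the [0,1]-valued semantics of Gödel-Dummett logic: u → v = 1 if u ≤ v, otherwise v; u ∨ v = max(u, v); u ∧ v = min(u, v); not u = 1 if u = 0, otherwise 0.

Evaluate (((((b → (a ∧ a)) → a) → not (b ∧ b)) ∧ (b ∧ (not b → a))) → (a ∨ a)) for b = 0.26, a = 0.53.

1.00

(a ∧ a) = min(0.53, 0.53) = 0.53
(b → (a ∧ a)): 0.26 ≤ 0.53, so result = 1
((b → (a ∧ a)) → a): 1 > 0.53, so result = 0.53
(b ∧ b) = min(0.26, 0.26) = 0.26
not (b ∧ b): Gödel ¬ of 0.26 = 0 (operand ≠ 0)
(((b → (a ∧ a)) → a) → not (b ∧ b)): 0.53 > 0, so result = 0
not b: Gödel ¬ of 0.26 = 0 (operand ≠ 0)
(not b → a): 0 ≤ 0.53, so result = 1
(b ∧ (not b → a)) = min(0.26, 1) = 0.26
((((b → (a ∧ a)) → a) → not (b ∧ b)) ∧ (b ∧ (not b → a))) = min(0, 0.26) = 0
(a ∨ a) = max(0.53, 0.53) = 0.53
(((((b → (a ∧ a)) → a) → not (b ∧ b)) ∧ (b ∧ (not b → a))) → (a ∨ a)): 0 ≤ 0.53, so result = 1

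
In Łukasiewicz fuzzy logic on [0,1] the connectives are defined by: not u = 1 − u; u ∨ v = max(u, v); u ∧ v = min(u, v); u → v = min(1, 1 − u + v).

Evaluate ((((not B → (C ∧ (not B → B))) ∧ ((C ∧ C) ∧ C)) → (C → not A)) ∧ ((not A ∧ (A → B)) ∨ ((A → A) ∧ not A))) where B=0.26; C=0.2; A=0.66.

not B: Łukasiewicz ¬ gives 1 − 0.26 = 0.74
not B: Łukasiewicz ¬ gives 1 − 0.26 = 0.74
(not B → B): min(1, 1 − 0.74 + 0.26) = 0.52
(C ∧ (not B → B)) = min(0.2, 0.52) = 0.2
(not B → (C ∧ (not B → B))): min(1, 1 − 0.74 + 0.2) = 0.46
(C ∧ C) = min(0.2, 0.2) = 0.2
((C ∧ C) ∧ C) = min(0.2, 0.2) = 0.2
((not B → (C ∧ (not B → B))) ∧ ((C ∧ C) ∧ C)) = min(0.46, 0.2) = 0.2
not A: Łukasiewicz ¬ gives 1 − 0.66 = 0.34
(C → not A): min(1, 1 − 0.2 + 0.34) = 1
(((not B → (C ∧ (not B → B))) ∧ ((C ∧ C) ∧ C)) → (C → not A)): min(1, 1 − 0.2 + 1) = 1
not A: Łukasiewicz ¬ gives 1 − 0.66 = 0.34
(A → B): min(1, 1 − 0.66 + 0.26) = 0.6
(not A ∧ (A → B)) = min(0.34, 0.6) = 0.34
(A → A): min(1, 1 − 0.66 + 0.66) = 1
not A: Łukasiewicz ¬ gives 1 − 0.66 = 0.34
((A → A) ∧ not A) = min(1, 0.34) = 0.34
((not A ∧ (A → B)) ∨ ((A → A) ∧ not A)) = max(0.34, 0.34) = 0.34
((((not B → (C ∧ (not B → B))) ∧ ((C ∧ C) ∧ C)) → (C → not A)) ∧ ((not A ∧ (A → B)) ∨ ((A → A) ∧ not A))) = min(1, 0.34) = 0.34

0.34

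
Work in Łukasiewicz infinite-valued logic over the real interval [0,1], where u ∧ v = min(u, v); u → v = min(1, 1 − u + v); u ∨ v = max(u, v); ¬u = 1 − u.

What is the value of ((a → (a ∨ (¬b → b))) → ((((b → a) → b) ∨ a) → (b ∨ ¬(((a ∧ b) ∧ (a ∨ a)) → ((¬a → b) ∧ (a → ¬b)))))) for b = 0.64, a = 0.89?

0.75

¬b: Łukasiewicz ¬ gives 1 − 0.64 = 0.36
(¬b → b): min(1, 1 − 0.36 + 0.64) = 1
(a ∨ (¬b → b)) = max(0.89, 1) = 1
(a → (a ∨ (¬b → b))): min(1, 1 − 0.89 + 1) = 1
(b → a): min(1, 1 − 0.64 + 0.89) = 1
((b → a) → b): min(1, 1 − 1 + 0.64) = 0.64
(((b → a) → b) ∨ a) = max(0.64, 0.89) = 0.89
(a ∧ b) = min(0.89, 0.64) = 0.64
(a ∨ a) = max(0.89, 0.89) = 0.89
((a ∧ b) ∧ (a ∨ a)) = min(0.64, 0.89) = 0.64
¬a: Łukasiewicz ¬ gives 1 − 0.89 = 0.11
(¬a → b): min(1, 1 − 0.11 + 0.64) = 1
¬b: Łukasiewicz ¬ gives 1 − 0.64 = 0.36
(a → ¬b): min(1, 1 − 0.89 + 0.36) = 0.47
((¬a → b) ∧ (a → ¬b)) = min(1, 0.47) = 0.47
(((a ∧ b) ∧ (a ∨ a)) → ((¬a → b) ∧ (a → ¬b))): min(1, 1 − 0.64 + 0.47) = 0.83
¬(((a ∧ b) ∧ (a ∨ a)) → ((¬a → b) ∧ (a → ¬b))): Łukasiewicz ¬ gives 1 − 0.83 = 0.17
(b ∨ ¬(((a ∧ b) ∧ (a ∨ a)) → ((¬a → b) ∧ (a → ¬b)))) = max(0.64, 0.17) = 0.64
((((b → a) → b) ∨ a) → (b ∨ ¬(((a ∧ b) ∧ (a ∨ a)) → ((¬a → b) ∧ (a → ¬b))))): min(1, 1 − 0.89 + 0.64) = 0.75
((a → (a ∨ (¬b → b))) → ((((b → a) → b) ∨ a) → (b ∨ ¬(((a ∧ b) ∧ (a ∨ a)) → ((¬a → b) ∧ (a → ¬b)))))): min(1, 1 − 1 + 0.75) = 0.75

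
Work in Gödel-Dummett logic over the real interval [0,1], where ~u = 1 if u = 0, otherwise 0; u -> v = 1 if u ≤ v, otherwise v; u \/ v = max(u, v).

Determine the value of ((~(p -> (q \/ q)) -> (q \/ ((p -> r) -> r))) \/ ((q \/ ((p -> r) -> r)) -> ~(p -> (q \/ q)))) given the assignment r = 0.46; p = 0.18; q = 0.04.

(q \/ q) = max(0.04, 0.04) = 0.04
(p -> (q \/ q)): 0.18 > 0.04, so result = 0.04
~(p -> (q \/ q)): Gödel ¬ of 0.04 = 0 (operand ≠ 0)
(p -> r): 0.18 ≤ 0.46, so result = 1
((p -> r) -> r): 1 > 0.46, so result = 0.46
(q \/ ((p -> r) -> r)) = max(0.04, 0.46) = 0.46
(~(p -> (q \/ q)) -> (q \/ ((p -> r) -> r))): 0 ≤ 0.46, so result = 1
(p -> r): 0.18 ≤ 0.46, so result = 1
((p -> r) -> r): 1 > 0.46, so result = 0.46
(q \/ ((p -> r) -> r)) = max(0.04, 0.46) = 0.46
(q \/ q) = max(0.04, 0.04) = 0.04
(p -> (q \/ q)): 0.18 > 0.04, so result = 0.04
~(p -> (q \/ q)): Gödel ¬ of 0.04 = 0 (operand ≠ 0)
((q \/ ((p -> r) -> r)) -> ~(p -> (q \/ q))): 0.46 > 0, so result = 0
((~(p -> (q \/ q)) -> (q \/ ((p -> r) -> r))) \/ ((q \/ ((p -> r) -> r)) -> ~(p -> (q \/ q)))) = max(1, 0) = 1

1.00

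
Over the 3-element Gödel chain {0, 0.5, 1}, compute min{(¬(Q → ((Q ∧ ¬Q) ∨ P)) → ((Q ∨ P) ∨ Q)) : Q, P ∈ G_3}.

The minimum is attained at Q = 0.5, P = 0:
  ¬Q: Gödel ¬ of 0.5 = 0 (operand ≠ 0)
  (Q ∧ ¬Q) = min(0.5, 0) = 0
  ((Q ∧ ¬Q) ∨ P) = max(0, 0) = 0
  (Q → ((Q ∧ ¬Q) ∨ P)): 0.5 > 0, so result = 0
  ¬(Q → ((Q ∧ ¬Q) ∨ P)): Gödel ¬ of 0 = 1 (operand is 0)
  (Q ∨ P) = max(0.5, 0) = 0.5
  ((Q ∨ P) ∨ Q) = max(0.5, 0.5) = 0.5
  (¬(Q → ((Q ∧ ¬Q) ∨ P)) → ((Q ∨ P) ∨ Q)): 1 > 0.5, so result = 0.5
Checking all 9 assignments confirms none give a value below 0.50.

0.50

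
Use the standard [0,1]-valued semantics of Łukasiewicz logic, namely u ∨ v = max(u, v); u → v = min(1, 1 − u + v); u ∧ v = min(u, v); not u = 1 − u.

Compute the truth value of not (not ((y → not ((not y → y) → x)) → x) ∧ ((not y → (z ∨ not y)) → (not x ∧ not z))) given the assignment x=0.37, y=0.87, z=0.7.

0.70

not y: Łukasiewicz ¬ gives 1 − 0.87 = 0.13
(not y → y): min(1, 1 − 0.13 + 0.87) = 1
((not y → y) → x): min(1, 1 − 1 + 0.37) = 0.37
not ((not y → y) → x): Łukasiewicz ¬ gives 1 − 0.37 = 0.63
(y → not ((not y → y) → x)): min(1, 1 − 0.87 + 0.63) = 0.76
((y → not ((not y → y) → x)) → x): min(1, 1 − 0.76 + 0.37) = 0.61
not ((y → not ((not y → y) → x)) → x): Łukasiewicz ¬ gives 1 − 0.61 = 0.39
not y: Łukasiewicz ¬ gives 1 − 0.87 = 0.13
not y: Łukasiewicz ¬ gives 1 − 0.87 = 0.13
(z ∨ not y) = max(0.7, 0.13) = 0.7
(not y → (z ∨ not y)): min(1, 1 − 0.13 + 0.7) = 1
not x: Łukasiewicz ¬ gives 1 − 0.37 = 0.63
not z: Łukasiewicz ¬ gives 1 − 0.7 = 0.3
(not x ∧ not z) = min(0.63, 0.3) = 0.3
((not y → (z ∨ not y)) → (not x ∧ not z)): min(1, 1 − 1 + 0.3) = 0.3
(not ((y → not ((not y → y) → x)) → x) ∧ ((not y → (z ∨ not y)) → (not x ∧ not z))) = min(0.39, 0.3) = 0.3
not (not ((y → not ((not y → y) → x)) → x) ∧ ((not y → (z ∨ not y)) → (not x ∧ not z))): Łukasiewicz ¬ gives 1 − 0.3 = 0.7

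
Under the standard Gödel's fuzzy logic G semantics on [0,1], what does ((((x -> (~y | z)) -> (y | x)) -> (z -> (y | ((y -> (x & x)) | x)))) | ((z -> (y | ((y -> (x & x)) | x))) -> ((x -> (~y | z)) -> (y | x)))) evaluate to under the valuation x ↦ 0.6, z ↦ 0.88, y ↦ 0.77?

1.00

~y: Gödel ¬ of 0.77 = 0 (operand ≠ 0)
(~y | z) = max(0, 0.88) = 0.88
(x -> (~y | z)): 0.6 ≤ 0.88, so result = 1
(y | x) = max(0.77, 0.6) = 0.77
((x -> (~y | z)) -> (y | x)): 1 > 0.77, so result = 0.77
(x & x) = min(0.6, 0.6) = 0.6
(y -> (x & x)): 0.77 > 0.6, so result = 0.6
((y -> (x & x)) | x) = max(0.6, 0.6) = 0.6
(y | ((y -> (x & x)) | x)) = max(0.77, 0.6) = 0.77
(z -> (y | ((y -> (x & x)) | x))): 0.88 > 0.77, so result = 0.77
(((x -> (~y | z)) -> (y | x)) -> (z -> (y | ((y -> (x & x)) | x)))): 0.77 ≤ 0.77, so result = 1
(x & x) = min(0.6, 0.6) = 0.6
(y -> (x & x)): 0.77 > 0.6, so result = 0.6
((y -> (x & x)) | x) = max(0.6, 0.6) = 0.6
(y | ((y -> (x & x)) | x)) = max(0.77, 0.6) = 0.77
(z -> (y | ((y -> (x & x)) | x))): 0.88 > 0.77, so result = 0.77
~y: Gödel ¬ of 0.77 = 0 (operand ≠ 0)
(~y | z) = max(0, 0.88) = 0.88
(x -> (~y | z)): 0.6 ≤ 0.88, so result = 1
(y | x) = max(0.77, 0.6) = 0.77
((x -> (~y | z)) -> (y | x)): 1 > 0.77, so result = 0.77
((z -> (y | ((y -> (x & x)) | x))) -> ((x -> (~y | z)) -> (y | x))): 0.77 ≤ 0.77, so result = 1
((((x -> (~y | z)) -> (y | x)) -> (z -> (y | ((y -> (x & x)) | x)))) | ((z -> (y | ((y -> (x & x)) | x))) -> ((x -> (~y | z)) -> (y | x)))) = max(1, 1) = 1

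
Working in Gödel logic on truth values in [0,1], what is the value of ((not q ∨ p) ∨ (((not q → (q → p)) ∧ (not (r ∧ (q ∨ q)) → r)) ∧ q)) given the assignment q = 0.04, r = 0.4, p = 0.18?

0.18

not q: Gödel ¬ of 0.04 = 0 (operand ≠ 0)
(not q ∨ p) = max(0, 0.18) = 0.18
not q: Gödel ¬ of 0.04 = 0 (operand ≠ 0)
(q → p): 0.04 ≤ 0.18, so result = 1
(not q → (q → p)): 0 ≤ 1, so result = 1
(q ∨ q) = max(0.04, 0.04) = 0.04
(r ∧ (q ∨ q)) = min(0.4, 0.04) = 0.04
not (r ∧ (q ∨ q)): Gödel ¬ of 0.04 = 0 (operand ≠ 0)
(not (r ∧ (q ∨ q)) → r): 0 ≤ 0.4, so result = 1
((not q → (q → p)) ∧ (not (r ∧ (q ∨ q)) → r)) = min(1, 1) = 1
(((not q → (q → p)) ∧ (not (r ∧ (q ∨ q)) → r)) ∧ q) = min(1, 0.04) = 0.04
((not q ∨ p) ∨ (((not q → (q → p)) ∧ (not (r ∧ (q ∨ q)) → r)) ∧ q)) = max(0.18, 0.04) = 0.18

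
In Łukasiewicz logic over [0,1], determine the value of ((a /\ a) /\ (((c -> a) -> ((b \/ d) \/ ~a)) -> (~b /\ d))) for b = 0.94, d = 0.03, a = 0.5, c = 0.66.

0.03

(a /\ a) = min(0.5, 0.5) = 0.5
(c -> a): min(1, 1 − 0.66 + 0.5) = 0.84
(b \/ d) = max(0.94, 0.03) = 0.94
~a: Łukasiewicz ¬ gives 1 − 0.5 = 0.5
((b \/ d) \/ ~a) = max(0.94, 0.5) = 0.94
((c -> a) -> ((b \/ d) \/ ~a)): min(1, 1 − 0.84 + 0.94) = 1
~b: Łukasiewicz ¬ gives 1 − 0.94 = 0.06
(~b /\ d) = min(0.06, 0.03) = 0.03
(((c -> a) -> ((b \/ d) \/ ~a)) -> (~b /\ d)): min(1, 1 − 1 + 0.03) = 0.03
((a /\ a) /\ (((c -> a) -> ((b \/ d) \/ ~a)) -> (~b /\ d))) = min(0.5, 0.03) = 0.03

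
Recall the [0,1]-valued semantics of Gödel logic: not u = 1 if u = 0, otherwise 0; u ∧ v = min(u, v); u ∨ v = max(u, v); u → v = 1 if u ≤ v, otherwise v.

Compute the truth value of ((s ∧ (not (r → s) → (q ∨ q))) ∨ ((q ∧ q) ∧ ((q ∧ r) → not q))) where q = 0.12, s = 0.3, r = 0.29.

(r → s): 0.29 ≤ 0.3, so result = 1
not (r → s): Gödel ¬ of 1 = 0 (operand ≠ 0)
(q ∨ q) = max(0.12, 0.12) = 0.12
(not (r → s) → (q ∨ q)): 0 ≤ 0.12, so result = 1
(s ∧ (not (r → s) → (q ∨ q))) = min(0.3, 1) = 0.3
(q ∧ q) = min(0.12, 0.12) = 0.12
(q ∧ r) = min(0.12, 0.29) = 0.12
not q: Gödel ¬ of 0.12 = 0 (operand ≠ 0)
((q ∧ r) → not q): 0.12 > 0, so result = 0
((q ∧ q) ∧ ((q ∧ r) → not q)) = min(0.12, 0) = 0
((s ∧ (not (r → s) → (q ∨ q))) ∨ ((q ∧ q) ∧ ((q ∧ r) → not q))) = max(0.3, 0) = 0.3

0.30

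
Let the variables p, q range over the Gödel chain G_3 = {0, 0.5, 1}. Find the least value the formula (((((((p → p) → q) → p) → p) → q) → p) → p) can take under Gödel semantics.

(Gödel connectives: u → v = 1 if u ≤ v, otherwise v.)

0.50

The minimum is attained at p = 0.5, q = 0:
  (p → p): 0.5 ≤ 0.5, so result = 1
  ((p → p) → q): 1 > 0, so result = 0
  (((p → p) → q) → p): 0 ≤ 0.5, so result = 1
  ((((p → p) → q) → p) → p): 1 > 0.5, so result = 0.5
  (((((p → p) → q) → p) → p) → q): 0.5 > 0, so result = 0
  ((((((p → p) → q) → p) → p) → q) → p): 0 ≤ 0.5, so result = 1
  (((((((p → p) → q) → p) → p) → q) → p) → p): 1 > 0.5, so result = 0.5
Checking all 9 assignments confirms none give a value below 0.50.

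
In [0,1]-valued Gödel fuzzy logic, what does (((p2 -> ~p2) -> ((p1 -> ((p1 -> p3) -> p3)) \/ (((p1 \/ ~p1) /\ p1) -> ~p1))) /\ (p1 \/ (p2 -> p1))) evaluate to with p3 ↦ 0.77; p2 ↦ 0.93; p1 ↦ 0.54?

~p2: Gödel ¬ of 0.93 = 0 (operand ≠ 0)
(p2 -> ~p2): 0.93 > 0, so result = 0
(p1 -> p3): 0.54 ≤ 0.77, so result = 1
((p1 -> p3) -> p3): 1 > 0.77, so result = 0.77
(p1 -> ((p1 -> p3) -> p3)): 0.54 ≤ 0.77, so result = 1
~p1: Gödel ¬ of 0.54 = 0 (operand ≠ 0)
(p1 \/ ~p1) = max(0.54, 0) = 0.54
((p1 \/ ~p1) /\ p1) = min(0.54, 0.54) = 0.54
~p1: Gödel ¬ of 0.54 = 0 (operand ≠ 0)
(((p1 \/ ~p1) /\ p1) -> ~p1): 0.54 > 0, so result = 0
((p1 -> ((p1 -> p3) -> p3)) \/ (((p1 \/ ~p1) /\ p1) -> ~p1)) = max(1, 0) = 1
((p2 -> ~p2) -> ((p1 -> ((p1 -> p3) -> p3)) \/ (((p1 \/ ~p1) /\ p1) -> ~p1))): 0 ≤ 1, so result = 1
(p2 -> p1): 0.93 > 0.54, so result = 0.54
(p1 \/ (p2 -> p1)) = max(0.54, 0.54) = 0.54
(((p2 -> ~p2) -> ((p1 -> ((p1 -> p3) -> p3)) \/ (((p1 \/ ~p1) /\ p1) -> ~p1))) /\ (p1 \/ (p2 -> p1))) = min(1, 0.54) = 0.54

0.54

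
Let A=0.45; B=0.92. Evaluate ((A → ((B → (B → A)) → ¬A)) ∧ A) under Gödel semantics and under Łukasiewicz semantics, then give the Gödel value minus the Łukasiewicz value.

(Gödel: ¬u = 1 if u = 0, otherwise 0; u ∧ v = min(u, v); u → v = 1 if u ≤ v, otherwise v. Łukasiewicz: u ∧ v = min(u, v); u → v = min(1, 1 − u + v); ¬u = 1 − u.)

Gödel evaluation:
  (B → A): 0.92 > 0.45, so result = 0.45
  (B → (B → A)): 0.92 > 0.45, so result = 0.45
  ¬A: Gödel ¬ of 0.45 = 0 (operand ≠ 0)
  ((B → (B → A)) → ¬A): 0.45 > 0, so result = 0
  (A → ((B → (B → A)) → ¬A)): 0.45 > 0, so result = 0
  ((A → ((B → (B → A)) → ¬A)) ∧ A) = min(0, 0.45) = 0
  Gödel value = 0
Łukasiewicz evaluation:
  (B → A): min(1, 1 − 0.92 + 0.45) = 0.53
  (B → (B → A)): min(1, 1 − 0.92 + 0.53) = 0.61
  ¬A: Łukasiewicz ¬ gives 1 − 0.45 = 0.55
  ((B → (B → A)) → ¬A): min(1, 1 − 0.61 + 0.55) = 0.94
  (A → ((B → (B → A)) → ¬A)): min(1, 1 − 0.45 + 0.94) = 1
  ((A → ((B → (B → A)) → ¬A)) ∧ A) = min(1, 0.45) = 0.45
  Łukasiewicz value = 0.45
Difference: 0 − 0.45 = -0.45

-0.45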